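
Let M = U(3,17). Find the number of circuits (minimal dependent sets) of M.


In U(3,17), circuits are the (4)-element subsets.
Any set of 4 elements is dependent, and removing any one element gives
an independent set of size 3, so it is a minimal dependent set.
Number of circuits = C(17,4) = 17! / (4! * 13!) = 2380.

2380


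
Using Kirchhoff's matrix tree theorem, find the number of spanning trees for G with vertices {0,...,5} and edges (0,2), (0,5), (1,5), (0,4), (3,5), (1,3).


By Kirchhoff's matrix tree theorem, the number of spanning trees equals
the determinant of any cofactor of the Laplacian matrix L.
G has 6 vertices and 6 edges.
Computing the (5 x 5) cofactor determinant gives 3.

3


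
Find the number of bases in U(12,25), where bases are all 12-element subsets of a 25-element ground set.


Bases of U(12,25) are all 12-element subsets of the 25-element ground set.
Number of bases = C(25,12).
C(25,12) = 5200300.

5200300


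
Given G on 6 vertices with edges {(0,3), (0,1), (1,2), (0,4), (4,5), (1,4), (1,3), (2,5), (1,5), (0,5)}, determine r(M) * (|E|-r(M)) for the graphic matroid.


r(M) = |V| - c = 6 - 1 = 5.
nullity = |E| - r(M) = 10 - 5 = 5.
Product = 5 * 5 = 25.

25


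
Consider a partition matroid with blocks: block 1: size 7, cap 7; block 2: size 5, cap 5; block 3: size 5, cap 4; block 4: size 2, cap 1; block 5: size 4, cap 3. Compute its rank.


Rank of a partition matroid = sum of min(|Si|, ci) for each block.
= min(7,7) + min(5,5) + min(5,4) + min(2,1) + min(4,3)
= 7 + 5 + 4 + 1 + 3
= 20.

20


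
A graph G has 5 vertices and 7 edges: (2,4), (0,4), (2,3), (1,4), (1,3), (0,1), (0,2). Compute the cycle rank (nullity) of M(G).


Cycle rank (nullity) = |E| - r(M) = |E| - (|V| - c).
|E| = 7, |V| = 5, c = 1.
Nullity = 7 - (5 - 1) = 7 - 4 = 3.

3


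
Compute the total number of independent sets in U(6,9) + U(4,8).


For a direct sum, |I(M1+M2)| = |I(M1)| * |I(M2)|.
|I(U(6,9))| = sum C(9,k) for k=0..6 = 466.
|I(U(4,8))| = sum C(8,k) for k=0..4 = 163.
Total = 466 * 163 = 75958.

75958


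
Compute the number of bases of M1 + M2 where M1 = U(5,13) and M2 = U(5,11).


Bases of a direct sum M1 + M2: |B| = |B(M1)| * |B(M2)|.
|B(U(5,13))| = C(13,5) = 1287.
|B(U(5,11))| = C(11,5) = 462.
Total bases = 1287 * 462 = 594594.

594594


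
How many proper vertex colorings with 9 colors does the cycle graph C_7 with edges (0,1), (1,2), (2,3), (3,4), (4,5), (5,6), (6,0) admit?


P(C_7, k) = (k-1)^7 + (-1)^7*(k-1).
P(9) = (8)^7 - 8
= 2097152 - 8 = 2097144.

2097144


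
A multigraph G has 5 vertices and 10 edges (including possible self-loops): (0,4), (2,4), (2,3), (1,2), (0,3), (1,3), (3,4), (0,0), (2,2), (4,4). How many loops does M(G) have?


In a graphic matroid, a loop is a self-loop edge (u,u) with rank 0.
Examining all 10 edges for self-loops...
Self-loops found: (0,0), (2,2), (4,4)
Number of loops = 3.

3


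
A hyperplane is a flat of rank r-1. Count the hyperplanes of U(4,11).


Hyperplanes of U(4,11) are flats of rank 3.
In a uniform matroid, these are exactly the (3)-element subsets.
Count = (11 choose 3) = 165.

165


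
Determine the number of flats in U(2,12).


Flats of U(2,12): every subset of size < 2 is a flat, plus E itself.
Count = C(12,0) + C(12,1) + 1
     = 1 + 12 + 1
     = 14.

14


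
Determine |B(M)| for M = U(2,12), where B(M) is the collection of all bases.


Bases of U(2,12) are all 2-element subsets of the 12-element ground set.
Number of bases = C(12,2).
C(12,2) = 12! / (2! * 10!) = 66.

66


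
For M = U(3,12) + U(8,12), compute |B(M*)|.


(M1+M2)* = M1* + M2*.
M1* = U(9,12), bases: C(12,9) = 220.
M2* = U(4,12), bases: C(12,4) = 495.
|B(M*)| = 220 * 495 = 108900.

108900


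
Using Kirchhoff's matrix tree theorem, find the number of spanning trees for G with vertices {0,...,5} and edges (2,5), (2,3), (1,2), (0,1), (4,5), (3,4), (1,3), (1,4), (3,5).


By Kirchhoff's matrix tree theorem, the number of spanning trees equals
the determinant of any cofactor of the Laplacian matrix L.
G has 6 vertices and 9 edges.
Computing the (5 x 5) cofactor determinant gives 45.

45


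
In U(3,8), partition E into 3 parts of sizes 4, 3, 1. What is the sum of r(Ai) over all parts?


r(Ai) = min(|Ai|, 3) for each part.
Sum = min(4,3) + min(3,3) + min(1,3)
    = 3 + 3 + 1
    = 7.

7


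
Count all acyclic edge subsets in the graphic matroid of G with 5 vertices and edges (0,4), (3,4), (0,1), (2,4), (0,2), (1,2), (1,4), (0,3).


An independent set in a graphic matroid is an acyclic edge subset.
G has 5 vertices and 8 edges.
Enumerate all 2^8 = 256 subsets, checking for acyclicity.
Total independent sets = 128.

128


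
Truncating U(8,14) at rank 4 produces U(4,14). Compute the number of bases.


Truncating U(8,14) to rank 4 gives U(4,14).
Bases of U(4,14) are all 4-element subsets of 14 elements.
Number of bases = C(14,4) = 14! / (4! * 10!) = 1001.

1001


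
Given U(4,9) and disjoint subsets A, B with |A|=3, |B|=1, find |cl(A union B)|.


|A union B| = 3 + 1 = 4 (disjoint).
In U(4,9), cl(S) = S if |S| < 4, else cl(S) = E.
Since 4 >= 4, cl(A union B) = E.
|cl(A union B)| = 9.

9


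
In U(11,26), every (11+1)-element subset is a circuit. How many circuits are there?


In U(11,26), circuits are the (12)-element subsets.
Any set of 12 elements is dependent, and removing any one element gives
an independent set of size 11, so it is a minimal dependent set.
Number of circuits = C(26,12) = 9657700.

9657700


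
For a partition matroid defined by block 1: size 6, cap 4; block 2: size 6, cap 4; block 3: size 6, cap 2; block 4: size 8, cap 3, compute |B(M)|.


A basis picks exactly ci elements from block i.
Number of bases = product of C(|Si|, ci).
= C(6,4) * C(6,4) * C(6,2) * C(8,3)
= 15 * 15 * 15 * 56
= 189000.

189000


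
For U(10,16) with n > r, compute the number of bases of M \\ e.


Deleting e from U(10,16) gives U(10,15) since n > r.
Bases of U(10,15) = C(15,10) = 3003.

3003


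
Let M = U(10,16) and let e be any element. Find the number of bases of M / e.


Contracting e from U(10,16) gives U(9,15).
Bases of U(9,15) = C(15,9) = 5005.

5005


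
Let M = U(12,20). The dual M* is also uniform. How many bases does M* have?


The dual of U(r,n) is U(n-r, n) = U(8,20).
Bases of U(8,20) are all (8)-element subsets.
|B(M*)| = (20 choose 8) = 125970.

125970


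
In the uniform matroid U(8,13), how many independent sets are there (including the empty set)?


Independent sets of U(8,13) are all subsets of size <= 8.
Count = (13 choose 0) + (13 choose 1) + (13 choose 2) + (13 choose 3) + (13 choose 4) + (13 choose 5) + (13 choose 6) + (13 choose 7) + (13 choose 8)
     = 1 + 13 + 78 + 286 + 715 + 1287 + 1716 + 1716 + 1287
     = 7099.

7099


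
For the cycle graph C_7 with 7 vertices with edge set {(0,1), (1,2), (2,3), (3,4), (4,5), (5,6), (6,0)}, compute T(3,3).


T(C_7; x,y) = x + x^2 + ... + x^(6) + y.
T(3,3) = 3^1 + 3^2 + 3^3 + 3^4 + 3^5 + 3^6 + 3
= 3 + 9 + 27 + 81 + 243 + 729 + 3
= 1095.

1095


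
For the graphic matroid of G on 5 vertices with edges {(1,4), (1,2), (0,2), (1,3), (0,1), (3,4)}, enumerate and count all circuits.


A circuit in a graphic matroid = edge set of a simple cycle.
G has 5 vertices and 6 edges.
Enumerating all minimal edge subsets forming cycles...
Total circuits found: 2.

2


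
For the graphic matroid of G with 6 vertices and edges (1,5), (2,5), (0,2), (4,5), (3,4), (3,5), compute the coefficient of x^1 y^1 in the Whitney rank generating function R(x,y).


R(x,y) = sum over A in 2^E of x^(r(E)-r(A)) * y^(|A|-r(A)).
G has 6 vertices, 6 edges. r(E) = 5.
Enumerate all 2^6 = 64 subsets.
Count subsets with r(E)-r(A)=1 and |A|-r(A)=1: 3.

3


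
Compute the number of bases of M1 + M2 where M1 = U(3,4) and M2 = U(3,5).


Bases of a direct sum M1 + M2: |B| = |B(M1)| * |B(M2)|.
|B(U(3,4))| = C(4,3) = 4.
|B(U(3,5))| = C(5,3) = 10.
Total bases = 4 * 10 = 40.

40


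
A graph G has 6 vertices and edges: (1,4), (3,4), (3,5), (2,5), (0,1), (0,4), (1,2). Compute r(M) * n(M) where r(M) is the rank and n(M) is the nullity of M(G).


r(M) = |V| - c = 6 - 1 = 5.
nullity = |E| - r(M) = 7 - 5 = 2.
Product = 5 * 2 = 10.

10


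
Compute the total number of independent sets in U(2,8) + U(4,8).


For a direct sum, |I(M1+M2)| = |I(M1)| * |I(M2)|.
|I(U(2,8))| = sum C(8,k) for k=0..2 = 37.
|I(U(4,8))| = sum C(8,k) for k=0..4 = 163.
Total = 37 * 163 = 6031.

6031


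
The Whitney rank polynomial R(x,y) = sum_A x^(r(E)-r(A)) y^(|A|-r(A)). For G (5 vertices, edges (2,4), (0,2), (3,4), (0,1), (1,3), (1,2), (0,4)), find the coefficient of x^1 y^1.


R(x,y) = sum over A in 2^E of x^(r(E)-r(A)) * y^(|A|-r(A)).
G has 5 vertices, 7 edges. r(E) = 4.
Enumerate all 2^7 = 128 subsets.
Count subsets with r(E)-r(A)=1 and |A|-r(A)=1: 11.

11


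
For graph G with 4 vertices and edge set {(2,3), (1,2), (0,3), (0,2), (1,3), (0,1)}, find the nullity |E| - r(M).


Cycle rank (nullity) = |E| - r(M) = |E| - (|V| - c).
|E| = 6, |V| = 4, c = 1.
Nullity = 6 - (4 - 1) = 6 - 3 = 3.

3


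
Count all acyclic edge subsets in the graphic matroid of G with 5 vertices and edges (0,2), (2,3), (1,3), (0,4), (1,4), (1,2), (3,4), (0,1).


An independent set in a graphic matroid is an acyclic edge subset.
G has 5 vertices and 8 edges.
Enumerate all 2^8 = 256 subsets, checking for acyclicity.
Total independent sets = 134.

134


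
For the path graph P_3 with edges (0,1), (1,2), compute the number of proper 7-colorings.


P(P_3, k) = k * (k-1)^(2).
P(7) = 7 * 6^2 = 7 * 36 = 252.

252


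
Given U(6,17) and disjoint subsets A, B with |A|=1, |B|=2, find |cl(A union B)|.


|A union B| = 1 + 2 = 3 (disjoint).
In U(6,17), cl(S) = S if |S| < 6, else cl(S) = E.
Since 3 < 6, cl(A union B) = A union B.
|cl(A union B)| = 3.

3


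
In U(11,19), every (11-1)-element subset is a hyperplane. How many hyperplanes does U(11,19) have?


Hyperplanes of U(11,19) are flats of rank 10.
In a uniform matroid, these are exactly the (10)-element subsets.
Count = C(19,10) = 92378.

92378


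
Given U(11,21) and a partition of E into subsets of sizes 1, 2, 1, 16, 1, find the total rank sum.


r(Ai) = min(|Ai|, 11) for each part.
Sum = min(1,11) + min(2,11) + min(1,11) + min(16,11) + min(1,11)
    = 1 + 2 + 1 + 11 + 1
    = 16.

16


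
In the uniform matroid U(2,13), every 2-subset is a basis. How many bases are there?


Bases of U(2,13) are all 2-element subsets of the 13-element ground set.
Number of bases = C(13,2).
C(13,2) = (13 * 12) / (1 * 2) = 78.

78


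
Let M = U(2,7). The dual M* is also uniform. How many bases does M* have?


The dual of U(r,n) is U(n-r, n) = U(5,7).
Bases of U(5,7) are all (5)-element subsets.
|B(M*)| = (7 choose 5) = 21.

21


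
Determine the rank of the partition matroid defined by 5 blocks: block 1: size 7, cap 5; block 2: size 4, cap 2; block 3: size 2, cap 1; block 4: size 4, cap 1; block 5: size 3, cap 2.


Rank of a partition matroid = sum of min(|Si|, ci) for each block.
= min(7,5) + min(4,2) + min(2,1) + min(4,1) + min(3,2)
= 5 + 2 + 1 + 1 + 2
= 11.

11


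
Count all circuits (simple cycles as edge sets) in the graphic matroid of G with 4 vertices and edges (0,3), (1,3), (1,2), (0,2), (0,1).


A circuit in a graphic matroid = edge set of a simple cycle.
G has 4 vertices and 5 edges.
Enumerating all minimal edge subsets forming cycles...
Total circuits found: 3.

3


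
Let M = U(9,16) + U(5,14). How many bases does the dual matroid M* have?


(M1+M2)* = M1* + M2*.
M1* = U(7,16), bases: C(16,7) = 11440.
M2* = U(9,14), bases: C(14,9) = 2002.
|B(M*)| = 11440 * 2002 = 22902880.

22902880


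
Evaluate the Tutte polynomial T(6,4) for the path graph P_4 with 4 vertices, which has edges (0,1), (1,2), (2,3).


A path on 4 vertices is a tree with 3 edges.
T(x,y) = x^(3) for any tree.
T(6,4) = 6^3 = 216.

216


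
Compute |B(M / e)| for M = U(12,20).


Contracting e from U(12,20) gives U(11,19).
Bases of U(11,19) = C(19,11) = 75582.

75582


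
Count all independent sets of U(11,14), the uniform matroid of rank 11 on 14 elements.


Independent sets of U(11,14) are all subsets of size <= 11.
Count = C(14,0) + C(14,1) + C(14,2) + C(14,3) + C(14,4) + C(14,5) + C(14,6) + C(14,7) + C(14,8) + C(14,9) + C(14,10) + C(14,11)
     = 1 + 14 + 91 + 364 + 1001 + 2002 + 3003 + 3432 + 3003 + 2002 + 1001 + 364
     = 16278.

16278


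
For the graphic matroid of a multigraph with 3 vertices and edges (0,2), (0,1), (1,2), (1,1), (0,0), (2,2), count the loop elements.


In a graphic matroid, a loop is a self-loop edge (u,u) with rank 0.
Examining all 6 edges for self-loops...
Self-loops found: (1,1), (0,0), (2,2)
Number of loops = 3.

3


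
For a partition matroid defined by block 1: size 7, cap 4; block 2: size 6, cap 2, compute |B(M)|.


A basis picks exactly ci elements from block i.
Number of bases = product of C(|Si|, ci).
= C(7,4) * C(6,2)
= 35 * 15
= 525.

525


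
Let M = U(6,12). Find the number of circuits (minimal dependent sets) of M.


In U(6,12), circuits are the (7)-element subsets.
Any set of 7 elements is dependent, and removing any one element gives
an independent set of size 6, so it is a minimal dependent set.
Number of circuits = C(12,7) = 792.

792


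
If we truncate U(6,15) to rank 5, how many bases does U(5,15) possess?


Truncating U(6,15) to rank 5 gives U(5,15).
Bases of U(5,15) are all 5-element subsets of 15 elements.
Number of bases = C(15,5) = 3003.

3003


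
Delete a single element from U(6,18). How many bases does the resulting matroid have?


Deleting e from U(6,18) gives U(6,17) since n > r.
Bases of U(6,17) = (17 choose 6) = 12376.

12376


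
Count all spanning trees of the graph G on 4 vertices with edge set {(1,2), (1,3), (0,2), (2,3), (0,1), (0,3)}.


By Kirchhoff's matrix tree theorem, the number of spanning trees equals
the determinant of any cofactor of the Laplacian matrix L.
G has 4 vertices and 6 edges.
Computing the (3 x 3) cofactor determinant gives 16.

16


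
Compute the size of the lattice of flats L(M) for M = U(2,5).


Flats of U(2,5): every subset of size < 2 is a flat, plus E itself.
Count = (5 choose 0) + (5 choose 1) + 1
     = 1 + 5 + 1
     = 7.

7


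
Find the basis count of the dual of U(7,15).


The dual of U(r,n) is U(n-r, n) = U(8,15).
Bases of U(8,15) are all (8)-element subsets.
|B(M*)| = C(15,8) = 15! / (8! * 7!) = 6435.

6435


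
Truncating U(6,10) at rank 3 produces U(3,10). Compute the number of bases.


Truncating U(6,10) to rank 3 gives U(3,10).
Bases of U(3,10) are all 3-element subsets of 10 elements.
Number of bases = C(10,3) = 10! / (3! * 7!) = 120.

120


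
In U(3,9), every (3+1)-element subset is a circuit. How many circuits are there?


In U(3,9), circuits are the (4)-element subsets.
Any set of 4 elements is dependent, and removing any one element gives
an independent set of size 3, so it is a minimal dependent set.
Number of circuits = C(9,4) = (9 * 8 * 7 * 6) / (1 * 2 * 3 * 4) = 126.

126


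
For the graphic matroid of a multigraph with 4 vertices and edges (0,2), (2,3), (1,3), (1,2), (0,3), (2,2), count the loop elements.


In a graphic matroid, a loop is a self-loop edge (u,u) with rank 0.
Examining all 6 edges for self-loops...
Self-loops found: (2,2)
Number of loops = 1.

1


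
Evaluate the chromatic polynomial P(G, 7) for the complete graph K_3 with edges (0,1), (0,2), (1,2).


P(K_3, k) = k(k-1)(k-2)...(k-2).
P(7) = (7) * (6) * (5) = 210.

210


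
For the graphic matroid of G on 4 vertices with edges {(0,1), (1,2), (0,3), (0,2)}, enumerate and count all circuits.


A circuit in a graphic matroid = edge set of a simple cycle.
G has 4 vertices and 4 edges.
Enumerating all minimal edge subsets forming cycles...
Total circuits found: 1.

1


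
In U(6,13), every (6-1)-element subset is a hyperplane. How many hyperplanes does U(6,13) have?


Hyperplanes of U(6,13) are flats of rank 5.
In a uniform matroid, these are exactly the (5)-element subsets.
Count = C(13,5) = 1287.

1287


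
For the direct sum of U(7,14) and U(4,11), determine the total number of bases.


Bases of a direct sum M1 + M2: |B| = |B(M1)| * |B(M2)|.
|B(U(7,14))| = C(14,7) = 3432.
|B(U(4,11))| = C(11,4) = 330.
Total bases = 3432 * 330 = 1132560.

1132560


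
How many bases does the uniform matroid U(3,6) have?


Bases of U(3,6) are all 3-element subsets of the 6-element ground set.
Number of bases = C(6,3).
(6 choose 3) = 20.

20


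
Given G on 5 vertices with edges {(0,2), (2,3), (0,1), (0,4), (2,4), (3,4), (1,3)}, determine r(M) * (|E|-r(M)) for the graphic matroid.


r(M) = |V| - c = 5 - 1 = 4.
nullity = |E| - r(M) = 7 - 4 = 3.
Product = 4 * 3 = 12.

12


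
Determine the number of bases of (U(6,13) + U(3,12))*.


(M1+M2)* = M1* + M2*.
M1* = U(7,13), bases: C(13,7) = 1716.
M2* = U(9,12), bases: C(12,9) = 220.
|B(M*)| = 1716 * 220 = 377520.

377520


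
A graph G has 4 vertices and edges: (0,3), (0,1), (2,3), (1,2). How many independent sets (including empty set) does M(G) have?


An independent set in a graphic matroid is an acyclic edge subset.
G has 4 vertices and 4 edges.
Enumerate all 2^4 = 16 subsets, checking for acyclicity.
Total independent sets = 15.

15


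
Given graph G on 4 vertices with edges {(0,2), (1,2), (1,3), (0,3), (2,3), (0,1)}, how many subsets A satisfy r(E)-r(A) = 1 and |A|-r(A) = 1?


R(x,y) = sum over A in 2^E of x^(r(E)-r(A)) * y^(|A|-r(A)).
G has 4 vertices, 6 edges. r(E) = 3.
Enumerate all 2^6 = 64 subsets.
Count subsets with r(E)-r(A)=1 and |A|-r(A)=1: 4.

4


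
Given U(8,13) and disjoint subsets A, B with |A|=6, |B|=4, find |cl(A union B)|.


|A union B| = 6 + 4 = 10 (disjoint).
In U(8,13), cl(S) = S if |S| < 8, else cl(S) = E.
Since 10 >= 8, cl(A union B) = E.
|cl(A union B)| = 13.

13


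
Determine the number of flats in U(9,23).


Flats of U(9,23): every subset of size < 9 is a flat, plus E itself.
Count = C(23,0) + C(23,1) + C(23,2) + C(23,3) + C(23,4) + C(23,5) + C(23,6) + C(23,7) + C(23,8) + 1
     = 1 + 23 + 253 + 1771 + 8855 + 33649 + 100947 + 245157 + 490314 + 1
     = 880971.

880971


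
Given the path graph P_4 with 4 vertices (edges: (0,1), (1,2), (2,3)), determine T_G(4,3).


A path on 4 vertices is a tree with 3 edges.
T(x,y) = x^(3) for any tree.
T(4,3) = 4^3 = 64.

64


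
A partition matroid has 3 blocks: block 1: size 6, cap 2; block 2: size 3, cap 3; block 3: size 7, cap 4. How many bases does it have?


A basis picks exactly ci elements from block i.
Number of bases = product of C(|Si|, ci).
= C(6,2) * C(3,3) * C(7,4)
= 15 * 1 * 35
= 525.

525


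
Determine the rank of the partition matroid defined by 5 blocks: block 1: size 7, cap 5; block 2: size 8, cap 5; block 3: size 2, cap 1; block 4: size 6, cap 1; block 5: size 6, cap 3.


Rank of a partition matroid = sum of min(|Si|, ci) for each block.
= min(7,5) + min(8,5) + min(2,1) + min(6,1) + min(6,3)
= 5 + 5 + 1 + 1 + 3
= 15.

15


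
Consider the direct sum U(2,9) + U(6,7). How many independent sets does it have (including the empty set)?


For a direct sum, |I(M1+M2)| = |I(M1)| * |I(M2)|.
|I(U(2,9))| = sum C(9,k) for k=0..2 = 46.
|I(U(6,7))| = sum C(7,k) for k=0..6 = 127.
Total = 46 * 127 = 5842.

5842


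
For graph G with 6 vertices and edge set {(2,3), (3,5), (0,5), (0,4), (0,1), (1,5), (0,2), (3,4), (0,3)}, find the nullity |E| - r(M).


Cycle rank (nullity) = |E| - r(M) = |E| - (|V| - c).
|E| = 9, |V| = 6, c = 1.
Nullity = 9 - (6 - 1) = 9 - 5 = 4.

4


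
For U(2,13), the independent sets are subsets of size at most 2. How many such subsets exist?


Independent sets of U(2,13) are all subsets of size <= 2.
Count = C(13,0) + C(13,1) + C(13,2)
     = 1 + 13 + 78
     = 92.

92


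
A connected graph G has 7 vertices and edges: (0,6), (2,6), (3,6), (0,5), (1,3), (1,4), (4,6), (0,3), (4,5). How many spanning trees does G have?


By Kirchhoff's matrix tree theorem, the number of spanning trees equals
the determinant of any cofactor of the Laplacian matrix L.
G has 7 vertices and 9 edges.
Computing the (6 x 6) cofactor determinant gives 35.

35


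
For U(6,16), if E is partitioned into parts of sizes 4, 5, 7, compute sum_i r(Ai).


r(Ai) = min(|Ai|, 6) for each part.
Sum = min(4,6) + min(5,6) + min(7,6)
    = 4 + 5 + 6
    = 15.

15


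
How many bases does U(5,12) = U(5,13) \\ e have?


Deleting e from U(5,13) gives U(5,12) since n > r.
Bases of U(5,12) = C(12,5) = 792.

792


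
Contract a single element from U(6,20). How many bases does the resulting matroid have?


Contracting e from U(6,20) gives U(5,19).
Bases of U(5,19) = (19 choose 5) = 11628.

11628


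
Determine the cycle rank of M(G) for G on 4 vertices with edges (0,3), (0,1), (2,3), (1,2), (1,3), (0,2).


Cycle rank (nullity) = |E| - r(M) = |E| - (|V| - c).
|E| = 6, |V| = 4, c = 1.
Nullity = 6 - (4 - 1) = 6 - 3 = 3.

3


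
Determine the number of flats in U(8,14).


Flats of U(8,14): every subset of size < 8 is a flat, plus E itself.
Count = (14 choose 0) + (14 choose 1) + (14 choose 2) + (14 choose 3) + (14 choose 4) + (14 choose 5) + (14 choose 6) + (14 choose 7) + 1
     = 1 + 14 + 91 + 364 + 1001 + 2002 + 3003 + 3432 + 1
     = 9909.

9909


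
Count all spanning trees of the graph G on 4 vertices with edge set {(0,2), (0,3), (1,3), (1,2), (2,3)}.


By Kirchhoff's matrix tree theorem, the number of spanning trees equals
the determinant of any cofactor of the Laplacian matrix L.
G has 4 vertices and 5 edges.
Computing the (3 x 3) cofactor determinant gives 8.

8


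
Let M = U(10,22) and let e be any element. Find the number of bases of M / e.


Contracting e from U(10,22) gives U(9,21).
Bases of U(9,21) = C(21,9) = 21! / (9! * 12!) = 293930.

293930


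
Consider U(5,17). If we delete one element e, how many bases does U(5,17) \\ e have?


Deleting e from U(5,17) gives U(5,16) since n > r.
Bases of U(5,16) = (16 choose 5) = 4368.

4368


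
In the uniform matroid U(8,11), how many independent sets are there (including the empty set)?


Independent sets of U(8,11) are all subsets of size <= 8.
Count = C(11,0) + C(11,1) + C(11,2) + C(11,3) + C(11,4) + C(11,5) + C(11,6) + C(11,7) + C(11,8)
     = 1 + 11 + 55 + 165 + 330 + 462 + 462 + 330 + 165
     = 1981.

1981


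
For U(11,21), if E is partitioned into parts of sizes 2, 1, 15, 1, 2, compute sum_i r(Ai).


r(Ai) = min(|Ai|, 11) for each part.
Sum = min(2,11) + min(1,11) + min(15,11) + min(1,11) + min(2,11)
    = 2 + 1 + 11 + 1 + 2
    = 17.

17


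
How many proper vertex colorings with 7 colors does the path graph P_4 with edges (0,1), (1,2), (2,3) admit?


P(P_4, k) = k * (k-1)^(3).
P(7) = 7 * 6^3 = 7 * 216 = 1512.

1512


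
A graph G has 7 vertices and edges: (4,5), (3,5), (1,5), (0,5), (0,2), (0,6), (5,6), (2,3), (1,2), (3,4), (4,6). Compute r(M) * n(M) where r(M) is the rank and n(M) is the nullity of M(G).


r(M) = |V| - c = 7 - 1 = 6.
nullity = |E| - r(M) = 11 - 6 = 5.
Product = 6 * 5 = 30.

30


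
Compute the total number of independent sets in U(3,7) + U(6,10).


For a direct sum, |I(M1+M2)| = |I(M1)| * |I(M2)|.
|I(U(3,7))| = sum C(7,k) for k=0..3 = 64.
|I(U(6,10))| = sum C(10,k) for k=0..6 = 848.
Total = 64 * 848 = 54272.

54272


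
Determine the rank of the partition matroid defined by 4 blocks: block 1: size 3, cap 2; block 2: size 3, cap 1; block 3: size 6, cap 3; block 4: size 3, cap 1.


Rank of a partition matroid = sum of min(|Si|, ci) for each block.
= min(3,2) + min(3,1) + min(6,3) + min(3,1)
= 2 + 1 + 3 + 1
= 7.

7


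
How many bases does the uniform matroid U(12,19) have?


Bases of U(12,19) are all 12-element subsets of the 19-element ground set.
Number of bases = C(19,12).
C(19,12) = 19! / (12! * 7!) = 50388.

50388


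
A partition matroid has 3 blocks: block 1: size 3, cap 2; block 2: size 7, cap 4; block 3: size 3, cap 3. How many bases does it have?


A basis picks exactly ci elements from block i.
Number of bases = product of C(|Si|, ci).
= C(3,2) * C(7,4) * C(3,3)
= 3 * 35 * 1
= 105.

105


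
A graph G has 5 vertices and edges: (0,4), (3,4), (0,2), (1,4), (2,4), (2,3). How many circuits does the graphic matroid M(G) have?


A circuit in a graphic matroid = edge set of a simple cycle.
G has 5 vertices and 6 edges.
Enumerating all minimal edge subsets forming cycles...
Total circuits found: 3.

3


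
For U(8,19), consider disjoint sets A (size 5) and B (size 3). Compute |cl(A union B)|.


|A union B| = 5 + 3 = 8 (disjoint).
In U(8,19), cl(S) = S if |S| < 8, else cl(S) = E.
Since 8 >= 8, cl(A union B) = E.
|cl(A union B)| = 19.

19


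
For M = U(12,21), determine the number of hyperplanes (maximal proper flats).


Hyperplanes of U(12,21) are flats of rank 11.
In a uniform matroid, these are exactly the (11)-element subsets.
Count = C(21,11) = 352716.

352716


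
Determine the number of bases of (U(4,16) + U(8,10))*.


(M1+M2)* = M1* + M2*.
M1* = U(12,16), bases: C(16,12) = 1820.
M2* = U(2,10), bases: C(10,2) = 45.
|B(M*)| = 1820 * 45 = 81900.

81900


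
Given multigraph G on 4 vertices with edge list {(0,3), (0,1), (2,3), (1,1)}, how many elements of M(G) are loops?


In a graphic matroid, a loop is a self-loop edge (u,u) with rank 0.
Examining all 4 edges for self-loops...
Self-loops found: (1,1)
Number of loops = 1.

1


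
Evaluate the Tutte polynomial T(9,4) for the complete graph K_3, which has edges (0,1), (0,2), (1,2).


T(K_3; x,y) = x^2 + x + y.
T(9,4) = 81 + 9 + 4 = 94.

94


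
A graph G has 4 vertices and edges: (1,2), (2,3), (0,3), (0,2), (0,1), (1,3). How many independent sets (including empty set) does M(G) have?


An independent set in a graphic matroid is an acyclic edge subset.
G has 4 vertices and 6 edges.
Enumerate all 2^6 = 64 subsets, checking for acyclicity.
Total independent sets = 38.

38


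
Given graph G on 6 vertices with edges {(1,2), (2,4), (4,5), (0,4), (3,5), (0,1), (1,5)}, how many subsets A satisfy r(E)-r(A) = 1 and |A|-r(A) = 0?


R(x,y) = sum over A in 2^E of x^(r(E)-r(A)) * y^(|A|-r(A)).
G has 6 vertices, 7 edges. r(E) = 5.
Enumerate all 2^7 = 128 subsets.
Count subsets with r(E)-r(A)=1 and |A|-r(A)=0: 32.

32


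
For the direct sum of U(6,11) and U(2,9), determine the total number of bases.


Bases of a direct sum M1 + M2: |B| = |B(M1)| * |B(M2)|.
|B(U(6,11))| = C(11,6) = 462.
|B(U(2,9))| = C(9,2) = 36.
Total bases = 462 * 36 = 16632.

16632


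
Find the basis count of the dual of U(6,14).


The dual of U(r,n) is U(n-r, n) = U(8,14).
Bases of U(8,14) are all (8)-element subsets.
|B(M*)| = (14 choose 8) = 3003.

3003


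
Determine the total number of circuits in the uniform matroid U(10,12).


In U(10,12), circuits are the (11)-element subsets.
Any set of 11 elements is dependent, and removing any one element gives
an independent set of size 10, so it is a minimal dependent set.
Number of circuits = C(12,11) = 12.

12


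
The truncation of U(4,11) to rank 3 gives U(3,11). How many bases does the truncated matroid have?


Truncating U(4,11) to rank 3 gives U(3,11).
Bases of U(3,11) are all 3-element subsets of 11 elements.
Number of bases = C(11,3) = (11 * 10 * 9) / (1 * 2 * 3) = 165.

165


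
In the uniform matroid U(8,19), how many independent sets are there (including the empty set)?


Independent sets of U(8,19) are all subsets of size <= 8.
Count = C(19,0) + C(19,1) + C(19,2) + C(19,3) + C(19,4) + C(19,5) + C(19,6) + C(19,7) + C(19,8)
     = 1 + 19 + 171 + 969 + 3876 + 11628 + 27132 + 50388 + 75582
     = 169766.

169766


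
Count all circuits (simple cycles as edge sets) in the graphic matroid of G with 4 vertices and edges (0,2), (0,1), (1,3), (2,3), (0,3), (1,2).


A circuit in a graphic matroid = edge set of a simple cycle.
G has 4 vertices and 6 edges.
Enumerating all minimal edge subsets forming cycles...
Total circuits found: 7.

7


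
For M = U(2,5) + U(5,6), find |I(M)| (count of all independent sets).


For a direct sum, |I(M1+M2)| = |I(M1)| * |I(M2)|.
|I(U(2,5))| = sum C(5,k) for k=0..2 = 16.
|I(U(5,6))| = sum C(6,k) for k=0..5 = 63.
Total = 16 * 63 = 1008.

1008


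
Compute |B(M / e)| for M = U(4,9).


Contracting e from U(4,9) gives U(3,8).
Bases of U(3,8) = C(8,3) = 8! / (3! * 5!) = 56.

56


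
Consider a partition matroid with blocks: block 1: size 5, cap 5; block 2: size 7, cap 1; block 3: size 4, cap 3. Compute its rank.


Rank of a partition matroid = sum of min(|Si|, ci) for each block.
= min(5,5) + min(7,1) + min(4,3)
= 5 + 1 + 3
= 9.

9


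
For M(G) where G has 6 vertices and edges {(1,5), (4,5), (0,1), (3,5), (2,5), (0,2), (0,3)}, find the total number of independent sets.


An independent set in a graphic matroid is an acyclic edge subset.
G has 6 vertices and 7 edges.
Enumerate all 2^7 = 128 subsets, checking for acyclicity.
Total independent sets = 108.

108


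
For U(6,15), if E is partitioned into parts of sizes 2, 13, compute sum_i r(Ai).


r(Ai) = min(|Ai|, 6) for each part.
Sum = min(2,6) + min(13,6)
    = 2 + 6
    = 8.

8


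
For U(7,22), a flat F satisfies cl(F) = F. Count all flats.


Flats of U(7,22): every subset of size < 7 is a flat, plus E itself.
Count = C(22,0) + C(22,1) + C(22,2) + C(22,3) + C(22,4) + C(22,5) + C(22,6) + 1
     = 1 + 22 + 231 + 1540 + 7315 + 26334 + 74613 + 1
     = 110057.

110057


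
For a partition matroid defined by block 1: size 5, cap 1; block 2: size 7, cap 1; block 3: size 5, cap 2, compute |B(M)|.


A basis picks exactly ci elements from block i.
Number of bases = product of C(|Si|, ci).
= C(5,1) * C(7,1) * C(5,2)
= 5 * 7 * 10
= 350.

350


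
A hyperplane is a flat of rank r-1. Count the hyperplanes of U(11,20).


Hyperplanes of U(11,20) are flats of rank 10.
In a uniform matroid, these are exactly the (10)-element subsets.
Count = (20 choose 10) = 184756.

184756


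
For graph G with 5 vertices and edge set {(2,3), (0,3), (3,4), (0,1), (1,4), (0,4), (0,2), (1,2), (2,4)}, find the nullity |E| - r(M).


Cycle rank (nullity) = |E| - r(M) = |E| - (|V| - c).
|E| = 9, |V| = 5, c = 1.
Nullity = 9 - (5 - 1) = 9 - 4 = 5.

5


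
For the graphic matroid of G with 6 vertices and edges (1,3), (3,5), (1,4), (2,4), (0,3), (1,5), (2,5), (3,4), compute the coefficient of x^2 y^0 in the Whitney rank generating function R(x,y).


R(x,y) = sum over A in 2^E of x^(r(E)-r(A)) * y^(|A|-r(A)).
G has 6 vertices, 8 edges. r(E) = 5.
Enumerate all 2^8 = 256 subsets.
Count subsets with r(E)-r(A)=2 and |A|-r(A)=0: 54.

54


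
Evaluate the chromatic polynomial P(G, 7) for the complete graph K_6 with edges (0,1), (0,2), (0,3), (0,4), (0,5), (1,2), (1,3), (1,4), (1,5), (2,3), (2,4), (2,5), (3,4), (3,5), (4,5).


P(K_6, k) = k(k-1)(k-2)...(k-5).
P(7) = (7) * (6) * (5) * (4) * (3) * (2) = 5040.

5040


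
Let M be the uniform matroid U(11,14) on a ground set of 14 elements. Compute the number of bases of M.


Bases of U(11,14) are all 11-element subsets of the 14-element ground set.
Number of bases = C(14,11).
C(14,11) = 364.

364


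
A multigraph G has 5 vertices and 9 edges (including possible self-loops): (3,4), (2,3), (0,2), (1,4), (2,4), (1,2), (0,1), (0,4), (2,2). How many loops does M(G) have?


In a graphic matroid, a loop is a self-loop edge (u,u) with rank 0.
Examining all 9 edges for self-loops...
Self-loops found: (2,2)
Number of loops = 1.

1


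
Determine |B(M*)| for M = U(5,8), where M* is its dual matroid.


The dual of U(r,n) is U(n-r, n) = U(3,8).
Bases of U(3,8) are all (3)-element subsets.
|B(M*)| = C(8,3) = (8 * 7 * 6) / (1 * 2 * 3) = 56.

56


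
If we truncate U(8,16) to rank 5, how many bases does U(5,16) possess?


Truncating U(8,16) to rank 5 gives U(5,16).
Bases of U(5,16) are all 5-element subsets of 16 elements.
Number of bases = (16 choose 5) = 4368.

4368


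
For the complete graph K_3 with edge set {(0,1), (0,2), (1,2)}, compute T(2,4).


T(K_3; x,y) = x^2 + x + y.
T(2,4) = 4 + 2 + 4 = 10.

10


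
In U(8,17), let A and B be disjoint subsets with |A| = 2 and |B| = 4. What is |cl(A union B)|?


|A union B| = 2 + 4 = 6 (disjoint).
In U(8,17), cl(S) = S if |S| < 8, else cl(S) = E.
Since 6 < 8, cl(A union B) = A union B.
|cl(A union B)| = 6.

6


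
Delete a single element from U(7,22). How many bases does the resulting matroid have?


Deleting e from U(7,22) gives U(7,21) since n > r.
Bases of U(7,21) = C(21,7) = 116280.

116280


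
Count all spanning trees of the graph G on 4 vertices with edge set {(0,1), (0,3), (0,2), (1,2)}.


By Kirchhoff's matrix tree theorem, the number of spanning trees equals
the determinant of any cofactor of the Laplacian matrix L.
G has 4 vertices and 4 edges.
Computing the (3 x 3) cofactor determinant gives 3.

3


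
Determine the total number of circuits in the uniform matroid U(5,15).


In U(5,15), circuits are the (6)-element subsets.
Any set of 6 elements is dependent, and removing any one element gives
an independent set of size 5, so it is a minimal dependent set.
Number of circuits = (15 choose 6) = 5005.

5005


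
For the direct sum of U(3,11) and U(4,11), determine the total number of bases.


Bases of a direct sum M1 + M2: |B| = |B(M1)| * |B(M2)|.
|B(U(3,11))| = C(11,3) = 165.
|B(U(4,11))| = C(11,4) = 330.
Total bases = 165 * 330 = 54450.

54450


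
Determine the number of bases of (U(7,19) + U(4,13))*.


(M1+M2)* = M1* + M2*.
M1* = U(12,19), bases: C(19,12) = 50388.
M2* = U(9,13), bases: C(13,9) = 715.
|B(M*)| = 50388 * 715 = 36027420.

36027420


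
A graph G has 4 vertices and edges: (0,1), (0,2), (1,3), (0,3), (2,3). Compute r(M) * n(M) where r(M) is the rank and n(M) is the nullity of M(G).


r(M) = |V| - c = 4 - 1 = 3.
nullity = |E| - r(M) = 5 - 3 = 2.
Product = 3 * 2 = 6.

6


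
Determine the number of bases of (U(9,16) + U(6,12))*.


(M1+M2)* = M1* + M2*.
M1* = U(7,16), bases: C(16,7) = 11440.
M2* = U(6,12), bases: C(12,6) = 924.
|B(M*)| = 11440 * 924 = 10570560.

10570560


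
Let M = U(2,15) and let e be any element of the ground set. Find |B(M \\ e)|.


Deleting e from U(2,15) gives U(2,14) since n > r.
Bases of U(2,14) = (14 choose 2) = 91.

91


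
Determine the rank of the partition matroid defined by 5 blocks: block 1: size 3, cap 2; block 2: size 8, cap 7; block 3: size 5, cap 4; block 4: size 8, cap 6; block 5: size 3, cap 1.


Rank of a partition matroid = sum of min(|Si|, ci) for each block.
= min(3,2) + min(8,7) + min(5,4) + min(8,6) + min(3,1)
= 2 + 7 + 4 + 6 + 1
= 20.

20


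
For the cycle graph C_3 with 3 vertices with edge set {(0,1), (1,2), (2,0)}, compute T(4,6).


T(C_3; x,y) = x + x^2 + ... + x^(2) + y.
T(4,6) = 4^1 + 4^2 + 6
= 4 + 16 + 6
= 26.

26


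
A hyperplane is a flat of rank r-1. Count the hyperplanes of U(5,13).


Hyperplanes of U(5,13) are flats of rank 4.
In a uniform matroid, these are exactly the (4)-element subsets.
Count = C(13,4) = (13 * 12 * 11 * 10) / (1 * 2 * 3 * 4) = 715.

715


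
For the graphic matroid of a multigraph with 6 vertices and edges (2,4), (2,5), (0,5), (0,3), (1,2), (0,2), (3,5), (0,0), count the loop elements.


In a graphic matroid, a loop is a self-loop edge (u,u) with rank 0.
Examining all 8 edges for self-loops...
Self-loops found: (0,0)
Number of loops = 1.

1


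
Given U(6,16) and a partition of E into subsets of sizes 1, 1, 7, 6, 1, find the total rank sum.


r(Ai) = min(|Ai|, 6) for each part.
Sum = min(1,6) + min(1,6) + min(7,6) + min(6,6) + min(1,6)
    = 1 + 1 + 6 + 6 + 1
    = 15.

15


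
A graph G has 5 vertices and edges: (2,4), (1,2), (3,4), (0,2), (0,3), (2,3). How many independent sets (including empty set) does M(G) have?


An independent set in a graphic matroid is an acyclic edge subset.
G has 5 vertices and 6 edges.
Enumerate all 2^6 = 64 subsets, checking for acyclicity.
Total independent sets = 48.

48


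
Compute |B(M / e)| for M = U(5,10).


Contracting e from U(5,10) gives U(4,9).
Bases of U(4,9) = (9 choose 4) = 126.

126


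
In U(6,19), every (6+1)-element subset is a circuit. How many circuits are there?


In U(6,19), circuits are the (7)-element subsets.
Any set of 7 elements is dependent, and removing any one element gives
an independent set of size 6, so it is a minimal dependent set.
Number of circuits = C(19,7) = 50388.

50388


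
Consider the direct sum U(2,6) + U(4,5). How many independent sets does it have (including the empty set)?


For a direct sum, |I(M1+M2)| = |I(M1)| * |I(M2)|.
|I(U(2,6))| = sum C(6,k) for k=0..2 = 22.
|I(U(4,5))| = sum C(5,k) for k=0..4 = 31.
Total = 22 * 31 = 682.

682


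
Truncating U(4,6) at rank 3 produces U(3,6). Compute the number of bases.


Truncating U(4,6) to rank 3 gives U(3,6).
Bases of U(3,6) are all 3-element subsets of 6 elements.
Number of bases = (6 choose 3) = 20.

20


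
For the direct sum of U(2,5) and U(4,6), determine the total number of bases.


Bases of a direct sum M1 + M2: |B| = |B(M1)| * |B(M2)|.
|B(U(2,5))| = C(5,2) = 10.
|B(U(4,6))| = C(6,4) = 15.
Total bases = 10 * 15 = 150.

150


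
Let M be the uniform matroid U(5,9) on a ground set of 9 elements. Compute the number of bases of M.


Bases of U(5,9) are all 5-element subsets of the 9-element ground set.
Number of bases = C(9,5).
(9 choose 5) = 126.

126


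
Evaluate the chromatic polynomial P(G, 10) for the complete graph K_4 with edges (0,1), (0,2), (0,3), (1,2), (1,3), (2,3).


P(K_4, k) = k(k-1)(k-2)...(k-3).
P(10) = (10) * (9) * (8) * (7) = 5040.

5040


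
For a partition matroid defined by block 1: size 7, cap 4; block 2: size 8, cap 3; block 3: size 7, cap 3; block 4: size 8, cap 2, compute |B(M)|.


A basis picks exactly ci elements from block i.
Number of bases = product of C(|Si|, ci).
= C(7,4) * C(8,3) * C(7,3) * C(8,2)
= 35 * 56 * 35 * 28
= 1920800.

1920800


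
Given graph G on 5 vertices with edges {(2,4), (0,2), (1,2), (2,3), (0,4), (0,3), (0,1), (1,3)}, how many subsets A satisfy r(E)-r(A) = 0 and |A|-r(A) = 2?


R(x,y) = sum over A in 2^E of x^(r(E)-r(A)) * y^(|A|-r(A)).
G has 5 vertices, 8 edges. r(E) = 4.
Enumerate all 2^8 = 256 subsets.
Count subsets with r(E)-r(A)=0 and |A|-r(A)=2: 27.

27


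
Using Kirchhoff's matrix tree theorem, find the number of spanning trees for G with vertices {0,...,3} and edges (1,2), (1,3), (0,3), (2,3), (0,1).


By Kirchhoff's matrix tree theorem, the number of spanning trees equals
the determinant of any cofactor of the Laplacian matrix L.
G has 4 vertices and 5 edges.
Computing the (3 x 3) cofactor determinant gives 8.

8


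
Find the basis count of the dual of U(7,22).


The dual of U(r,n) is U(n-r, n) = U(15,22).
Bases of U(15,22) are all (15)-element subsets.
|B(M*)| = C(22,15) = 22! / (15! * 7!) = 170544.

170544


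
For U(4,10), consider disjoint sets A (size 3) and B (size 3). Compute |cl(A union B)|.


|A union B| = 3 + 3 = 6 (disjoint).
In U(4,10), cl(S) = S if |S| < 4, else cl(S) = E.
Since 6 >= 4, cl(A union B) = E.
|cl(A union B)| = 10.

10


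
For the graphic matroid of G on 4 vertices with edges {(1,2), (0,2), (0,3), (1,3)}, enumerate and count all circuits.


A circuit in a graphic matroid = edge set of a simple cycle.
G has 4 vertices and 4 edges.
Enumerating all minimal edge subsets forming cycles...
Total circuits found: 1.

1


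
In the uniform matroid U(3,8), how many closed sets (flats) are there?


Flats of U(3,8): every subset of size < 3 is a flat, plus E itself.
Count = C(8,0) + C(8,1) + C(8,2) + 1
     = 1 + 8 + 28 + 1
     = 38.

38


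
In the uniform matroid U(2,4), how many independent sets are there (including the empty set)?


Independent sets of U(2,4) are all subsets of size <= 2.
Count = C(4,0) + C(4,1) + C(4,2)
     = 1 + 4 + 6
     = 11.

11
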